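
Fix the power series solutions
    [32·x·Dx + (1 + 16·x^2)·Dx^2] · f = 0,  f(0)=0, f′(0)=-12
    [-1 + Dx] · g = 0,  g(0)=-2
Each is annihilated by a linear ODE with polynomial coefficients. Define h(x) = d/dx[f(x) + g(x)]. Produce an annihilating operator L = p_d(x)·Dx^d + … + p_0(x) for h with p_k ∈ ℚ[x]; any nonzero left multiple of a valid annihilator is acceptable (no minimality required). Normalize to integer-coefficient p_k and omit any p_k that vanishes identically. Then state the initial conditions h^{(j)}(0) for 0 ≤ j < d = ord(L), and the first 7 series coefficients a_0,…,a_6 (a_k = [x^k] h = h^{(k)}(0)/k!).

f: a_k = 0, -12, 0, 64, 0, -3072/5, 0, …
g: a_k = -2, -2, -1, -1/3, -1/12, -1/60, -1/360, …
f+g: L₀ = lclm(L_f,L_g), ord ≤ 2+1.
Derive L from L₀ (diff closure).
L = (32 - 32·x - 1536·x^2 - 512·x^3) + (-33 + 1504·x^2 - 256·x^4)·Dx + (1 + 32·x + 32·x^2 + 512·x^3 + 256·x^4)·Dx^2  (order 2).
h: a_k = -14, -2, 191, -1/3, -36865/12, -1/60, 17694719/360, …
ICs: h(0) = -14, h′(0) = -2.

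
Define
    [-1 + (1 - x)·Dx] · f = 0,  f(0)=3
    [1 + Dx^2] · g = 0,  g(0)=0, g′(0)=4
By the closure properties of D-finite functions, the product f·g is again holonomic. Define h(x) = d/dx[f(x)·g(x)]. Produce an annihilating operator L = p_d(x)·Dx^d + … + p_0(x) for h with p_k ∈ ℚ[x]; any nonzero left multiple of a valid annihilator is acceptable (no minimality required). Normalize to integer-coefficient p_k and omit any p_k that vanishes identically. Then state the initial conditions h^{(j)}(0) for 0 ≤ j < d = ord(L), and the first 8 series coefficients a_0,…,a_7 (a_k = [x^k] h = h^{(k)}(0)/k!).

f: a_k = 3, 3, 3, 3, 3, 3, 3, 3, …
g: a_k = 0, 4, 0, -2/3, 0, 1/30, 0, -1/1260, …
Product ⇒ symmetric product L₀, ord ≤ 2.
h=h₀': d/dx-closure on L₀ ⇒ L.
L = (-1 - 2·x + x^2) + (-2 + 2·x)·Dx + (1 - 2·x + x^2)·Dx^2  (order 2).
h: a_k = 12, 24, 30, 40, 101/2, 303/5, 4241/60, 8482/105, …
ICs: h(0) = 12, h′(0) = 24.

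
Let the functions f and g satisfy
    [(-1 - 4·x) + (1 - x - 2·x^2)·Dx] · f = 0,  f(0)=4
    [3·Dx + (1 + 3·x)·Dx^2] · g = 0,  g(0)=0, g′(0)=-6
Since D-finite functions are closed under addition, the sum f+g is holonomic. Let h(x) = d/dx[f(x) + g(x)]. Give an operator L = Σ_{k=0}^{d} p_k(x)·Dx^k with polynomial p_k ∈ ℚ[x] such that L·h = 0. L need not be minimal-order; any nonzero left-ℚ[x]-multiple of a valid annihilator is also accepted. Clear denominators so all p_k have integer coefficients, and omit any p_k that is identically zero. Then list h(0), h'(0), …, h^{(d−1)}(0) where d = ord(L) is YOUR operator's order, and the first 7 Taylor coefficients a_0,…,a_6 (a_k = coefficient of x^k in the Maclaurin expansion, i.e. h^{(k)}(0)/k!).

f: a_k = 4, 4, 12, 20, 44, 84, 172, …
g: a_k = 0, -6, 9, -18, 81/2, -486/5, 243, …
Weyl lclm of L_f,L_g ⇒ L₀ (ord ≤ 3).
h=h₀': d/dx-closure on L₀ ⇒ L.
L = (66 + 270·x + 576·x^2 + 336·x^3 + 288·x^4) + (4 + 96·x + 492·x^2 + 832·x^3 + 696·x^4 + 480·x^5)·Dx + (-3 - 19·x - 25·x^2 + 39·x^3 + 116·x^4 + 164·x^5 + 96·x^6)·Dx^2  (order 2).
h: a_k = -2, 42, 6, 338, -66, 2490, -1994, …
ICs: h(0) = -2, h′(0) = 42.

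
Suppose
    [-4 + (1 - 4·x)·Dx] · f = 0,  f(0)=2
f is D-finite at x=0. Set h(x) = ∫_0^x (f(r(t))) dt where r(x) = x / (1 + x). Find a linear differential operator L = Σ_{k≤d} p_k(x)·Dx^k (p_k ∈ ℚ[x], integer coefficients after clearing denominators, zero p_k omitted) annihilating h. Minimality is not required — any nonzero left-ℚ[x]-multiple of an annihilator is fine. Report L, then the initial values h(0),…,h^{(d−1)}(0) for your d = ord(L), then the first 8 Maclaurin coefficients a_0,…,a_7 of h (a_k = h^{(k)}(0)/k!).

L = 4·Dx + (-1 + 2·x + 3·x^2)·Dx^2  (order 2).
h: a_k = 0, 2, 4, 8, 18, 216/5, 108, 1944/7, …
ICs: h(0) = 0, h′(0) = 2.

f: a_k = 2, 8, 32, 128, 512, 2048, 8192, 32768, …
Substitute x→r, Dx→(1/r')Dx; clear ⇒ L₀.
h=∫₀ˣh₀: take L = L₀·Dx.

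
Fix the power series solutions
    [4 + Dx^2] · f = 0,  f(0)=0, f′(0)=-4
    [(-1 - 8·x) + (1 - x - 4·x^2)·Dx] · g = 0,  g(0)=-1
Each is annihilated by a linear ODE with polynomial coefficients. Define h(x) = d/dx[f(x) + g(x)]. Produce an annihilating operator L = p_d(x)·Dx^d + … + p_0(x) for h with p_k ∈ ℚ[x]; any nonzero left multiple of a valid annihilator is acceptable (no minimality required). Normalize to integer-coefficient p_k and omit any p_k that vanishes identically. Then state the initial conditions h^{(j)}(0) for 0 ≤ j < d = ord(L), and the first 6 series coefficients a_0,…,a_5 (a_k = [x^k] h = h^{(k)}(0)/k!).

f: a_k = 0, -4, 0, 8/3, 0, -8/15, …
g: a_k = -1, -1, -5, -9, -29, -65, …
f+g: L₀ = lclm(L_f,L_g), ord ≤ 2+1.
Differentiate: ansatz ord ≤ ord L₀ ⇒ L.
L = (1472 + 8672·x + 38224·x^2 + 28480·x^3 + 58880·x^4 + 9216·x^5 + 12288·x^6) + (-116 - 892·x + 504·x^2 + 2312·x^3 + 5920·x^4 + 10368·x^5 + 3584·x^6 + 4096·x^7)·Dx + (368 + 2168·x + 9556·x^2 + 7120·x^3 + 14720·x^4 + 2304·x^5 + 3072·x^6)·Dx^2 + (-29 - 223·x + 126·x^2 + 578·x^3 + 1480·x^4 + 2592·x^5 + 896·x^6 + 1024·x^7)·Dx^3  (order 3).
h: a_k = -5, -10, -19, -116, -983/3, -1086, …
ICs: h(0) = -5, h′(0) = -10, h′′(0) = -38.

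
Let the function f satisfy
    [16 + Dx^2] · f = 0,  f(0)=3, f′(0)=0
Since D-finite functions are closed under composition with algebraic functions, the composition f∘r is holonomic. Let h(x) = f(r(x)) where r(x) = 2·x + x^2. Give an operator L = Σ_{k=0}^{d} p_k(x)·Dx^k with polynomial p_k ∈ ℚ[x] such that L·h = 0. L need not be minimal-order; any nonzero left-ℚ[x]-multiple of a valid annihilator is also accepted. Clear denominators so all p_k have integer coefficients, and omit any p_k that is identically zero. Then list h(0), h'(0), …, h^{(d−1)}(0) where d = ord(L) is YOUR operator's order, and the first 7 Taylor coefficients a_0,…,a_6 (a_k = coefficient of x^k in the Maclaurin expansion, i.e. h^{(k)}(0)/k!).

L = (64 + 192·x + 192·x^2 + 64·x^3) - Dx + (1 + x)·Dx^2  (order 2).
h: a_k = 3, 0, -96, -96, 488, 1024, -4864/15, …
ICs: h(0) = 3, h′(0) = 0.

f: a_k = 3, 0, -24, 0, 32, 0, -256/15, …
Substitute x→r, Dx→(1/r')Dx; clear ⇒ L₀.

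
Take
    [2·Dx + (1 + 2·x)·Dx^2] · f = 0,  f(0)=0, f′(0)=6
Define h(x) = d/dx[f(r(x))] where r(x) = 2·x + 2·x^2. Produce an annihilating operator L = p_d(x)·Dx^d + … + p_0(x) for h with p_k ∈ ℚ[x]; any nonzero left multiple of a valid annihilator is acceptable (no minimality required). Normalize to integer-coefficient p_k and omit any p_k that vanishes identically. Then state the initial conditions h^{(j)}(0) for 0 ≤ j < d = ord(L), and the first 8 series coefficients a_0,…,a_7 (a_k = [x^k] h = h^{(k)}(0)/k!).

L = 2 + (1 + 2·x)·Dx  (order 1).
h: a_k = 12, -24, 48, -96, 192, -384, 768, -1536, …
ICs: h(0) = 12.

f: a_k = 0, 6, -6, 8, -12, 96/5, -32, 384/7, …
h₀=f(r): pull back L_f along r ⇒ L₀.
Derive L from L₀ (diff closure).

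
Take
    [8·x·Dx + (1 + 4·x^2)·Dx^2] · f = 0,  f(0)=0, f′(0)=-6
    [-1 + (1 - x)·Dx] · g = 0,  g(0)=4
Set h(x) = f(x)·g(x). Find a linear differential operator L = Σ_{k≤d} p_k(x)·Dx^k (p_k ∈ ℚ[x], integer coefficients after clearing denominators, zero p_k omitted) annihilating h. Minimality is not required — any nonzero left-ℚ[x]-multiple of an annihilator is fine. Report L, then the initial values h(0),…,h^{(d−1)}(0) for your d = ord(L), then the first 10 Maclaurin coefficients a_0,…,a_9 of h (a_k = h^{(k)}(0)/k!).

L = 8·x + (2 - 8·x + 16·x^2)·Dx + (-1 + x - 4·x^2 + 4·x^3)·Dx^2  (order 2).
h: a_k = 0, -24, -24, 8, 8, -344/5, -344/5, 5272/35, 5272/35, -55864/105, …
ICs: h(0) = 0, h′(0) = -24.

f: a_k = 0, -6, 0, 8, 0, -96/5, 0, 384/7, 0, -512/3, …
g: a_k = 4, 4, 4, 4, 4, 4, 4, 4, 4, 4, …
h₀=f·g: eliminate ⇒ L₀, order ≤ 2·1.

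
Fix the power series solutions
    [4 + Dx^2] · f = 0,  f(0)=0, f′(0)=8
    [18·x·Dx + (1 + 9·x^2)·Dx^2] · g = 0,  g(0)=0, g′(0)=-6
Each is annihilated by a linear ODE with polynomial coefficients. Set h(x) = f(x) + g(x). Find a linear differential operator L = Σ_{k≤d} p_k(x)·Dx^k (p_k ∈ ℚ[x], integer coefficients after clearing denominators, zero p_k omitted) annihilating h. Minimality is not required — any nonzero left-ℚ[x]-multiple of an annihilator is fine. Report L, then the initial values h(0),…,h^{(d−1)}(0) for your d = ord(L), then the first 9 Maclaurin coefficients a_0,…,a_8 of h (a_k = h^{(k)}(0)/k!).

f: a_k = 0, 8, 0, -16/3, 0, 16/15, 0, -32/315, 0, …
g: a_k = 0, -6, 0, 18, 0, -486/5, 0, 4374/7, 0, …
h₀=f+g: left-lcm gives L₀, ord ≤ 4.
L = (-3744·x + 37584·x^3 + 11664·x^5)·Dx + (-28 + 864·x^2 + 10692·x^4 + 5832·x^6)·Dx^2 + (-936·x + 9396·x^3 + 2916·x^5)·Dx^3 + (-7 + 216·x^2 + 2673·x^4 + 1458·x^6)·Dx^4  (order 4).
h: a_k = 0, 2, 0, 38/3, 0, -1442/15, 0, 28114/45, 0, …
ICs: h(0) = 0, h′(0) = 2, h′′(0) = 0, h′′′(0) = 76.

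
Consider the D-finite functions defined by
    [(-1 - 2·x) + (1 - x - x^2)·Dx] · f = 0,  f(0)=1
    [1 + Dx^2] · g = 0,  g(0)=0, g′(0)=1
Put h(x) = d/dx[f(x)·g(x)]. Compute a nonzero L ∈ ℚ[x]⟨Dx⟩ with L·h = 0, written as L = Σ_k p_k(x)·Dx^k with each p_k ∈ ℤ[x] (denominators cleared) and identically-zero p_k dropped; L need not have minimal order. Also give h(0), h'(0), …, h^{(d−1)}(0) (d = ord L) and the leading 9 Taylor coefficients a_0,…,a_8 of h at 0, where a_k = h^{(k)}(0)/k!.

f: a_k = 1, 1, 2, 3, 5, 8, 13, 21, 34, …
g: a_k = 0, 1, 0, -1/6, 0, 1/120, 0, -1/5040, 0, …
L₀ := L_f ⊗_s L_g (sym. prod.), ord ≤ 2.
Derive L from L₀ (diff closure).
L = (3 - 2·x - x^2 + 2·x^3 + x^4) + (4 + 10·x + 6·x^2 + 4·x^3)·Dx + (-1 + x^2 + 2·x^3 + x^4)·Dx^2  (order 2).
h: a_k = 1, 2, 11/2, 34/3, 187/8, 901/20, 61403/720, 19849/126, 11566657/40320, …
ICs: h(0) = 1, h′(0) = 2.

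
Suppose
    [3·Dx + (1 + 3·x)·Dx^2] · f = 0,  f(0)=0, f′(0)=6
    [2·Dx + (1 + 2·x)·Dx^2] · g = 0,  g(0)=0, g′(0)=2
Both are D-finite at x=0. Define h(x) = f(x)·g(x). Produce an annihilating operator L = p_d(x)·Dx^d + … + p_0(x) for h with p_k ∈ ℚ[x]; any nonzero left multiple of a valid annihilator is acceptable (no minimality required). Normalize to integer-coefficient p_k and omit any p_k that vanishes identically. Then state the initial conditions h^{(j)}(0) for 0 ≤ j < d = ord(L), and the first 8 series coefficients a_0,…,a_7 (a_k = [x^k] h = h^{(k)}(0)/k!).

L = (156 + 720·x + 864·x^2)·Dx + (310 + 2244·x + 5400·x^2 + 4320·x^3)·Dx^2 + (88 + 860·x + 3132·x^2 + 5040·x^3 + 3024·x^4)·Dx^3 + (5 + 62·x + 305·x^2 + 744·x^3 + 900·x^4 + 432·x^5)·Dx^4  (order 4).
h: a_k = 0, 0, 12, -30, 70, -165, 1989/5, -982, …
ICs: h(0) = 0, h′(0) = 0, h′′(0) = 24, h′′′(0) = -180.

f: a_k = 0, 6, -9, 18, -81/2, 486/5, -243, 4374/7, …
g: a_k = 0, 2, -2, 8/3, -4, 32/5, -32/3, 128/7, …
L₀ := L_f ⊗_s L_g (sym. prod.), ord ≤ 4.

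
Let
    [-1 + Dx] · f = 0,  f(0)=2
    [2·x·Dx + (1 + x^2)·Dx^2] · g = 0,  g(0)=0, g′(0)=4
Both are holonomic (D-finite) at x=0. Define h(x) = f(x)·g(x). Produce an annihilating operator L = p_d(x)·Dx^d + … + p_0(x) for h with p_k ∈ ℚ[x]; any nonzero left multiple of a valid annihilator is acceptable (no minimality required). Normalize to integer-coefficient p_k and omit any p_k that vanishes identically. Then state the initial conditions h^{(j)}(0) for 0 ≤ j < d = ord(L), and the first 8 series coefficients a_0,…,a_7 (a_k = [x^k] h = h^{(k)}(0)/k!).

f: a_k = 2, 2, 1, 1/3, 1/12, 1/60, 1/360, 1/2520, …
g: a_k = 0, 4, 0, -4/3, 0, 4/5, 0, -4/7, …
h₀=f·g: eliminate ⇒ L₀, order ≤ 1·2.
L = (1 - 2·x + x^2) + (-2 + 2·x - 2·x^2)·Dx + (1 + x^2)·Dx^2  (order 2).
h: a_k = 0, 8, 8, 4/3, -4/3, 3/5, 11/9, -31/70, …
ICs: h(0) = 0, h′(0) = 8.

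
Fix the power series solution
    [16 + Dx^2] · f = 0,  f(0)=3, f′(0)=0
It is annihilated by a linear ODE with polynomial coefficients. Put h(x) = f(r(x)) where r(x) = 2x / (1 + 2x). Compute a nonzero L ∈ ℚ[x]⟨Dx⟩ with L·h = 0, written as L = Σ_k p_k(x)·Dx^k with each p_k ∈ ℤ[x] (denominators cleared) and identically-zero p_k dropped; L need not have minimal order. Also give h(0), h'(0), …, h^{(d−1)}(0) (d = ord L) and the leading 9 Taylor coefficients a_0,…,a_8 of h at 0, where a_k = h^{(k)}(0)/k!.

L = 64 + (4 + 24·x + 48·x^2 + 32·x^3)·Dx + (1 + 8·x + 24·x^2 + 32·x^3 + 16·x^4)·Dx^2  (order 2).
h: a_k = 3, 0, -96, 384, -640, -1024, 175616/15, -251904/5, 3217408/21, …
ICs: h(0) = 3, h′(0) = 0.

f: a_k = 3, 0, -24, 0, 32, 0, -256/15, 0, 512/105, …
Change of var in L_f (x↦r) gives L₀.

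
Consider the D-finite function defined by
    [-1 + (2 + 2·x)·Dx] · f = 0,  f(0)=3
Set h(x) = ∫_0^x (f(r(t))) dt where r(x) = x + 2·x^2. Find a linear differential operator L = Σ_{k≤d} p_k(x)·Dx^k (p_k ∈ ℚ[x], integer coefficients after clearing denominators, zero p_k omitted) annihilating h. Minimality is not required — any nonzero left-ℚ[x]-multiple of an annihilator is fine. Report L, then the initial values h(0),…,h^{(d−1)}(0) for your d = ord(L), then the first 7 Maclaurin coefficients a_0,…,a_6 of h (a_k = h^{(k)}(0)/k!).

f: a_k = 3, 3/2, -3/8, 3/16, -15/128, 21/256, -63/1024, …
h₀=f(r): pull back L_f along r ⇒ L₀.
Integrate: L := L₀·Dx.
L = (-1 - 4·x)·Dx + (2 + 2·x + 4·x^2)·Dx^2  (order 2).
h: a_k = 0, 3, 3/4, 7/8, -21/64, -63/640, 119/512, …
ICs: h(0) = 0, h′(0) = 3.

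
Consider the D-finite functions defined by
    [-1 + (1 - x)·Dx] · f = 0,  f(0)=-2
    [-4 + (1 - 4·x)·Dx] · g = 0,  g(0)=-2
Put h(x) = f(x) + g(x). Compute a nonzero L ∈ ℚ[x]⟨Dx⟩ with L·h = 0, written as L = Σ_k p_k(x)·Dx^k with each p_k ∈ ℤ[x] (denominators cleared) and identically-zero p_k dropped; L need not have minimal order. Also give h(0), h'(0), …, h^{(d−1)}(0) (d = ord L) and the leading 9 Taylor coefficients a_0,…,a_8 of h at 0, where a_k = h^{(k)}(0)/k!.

f: a_k = -2, -2, -2, -2, -2, -2, -2, -2, -2, …
g: a_k = -2, -8, -32, -128, -512, -2048, -8192, -32768, -131072, …
Weyl lclm of L_f,L_g ⇒ L₀ (ord ≤ 2).
L = -8 + (10 - 16·x)·Dx + (-1 + 5·x - 4·x^2)·Dx^2  (order 2).
h: a_k = -4, -10, -34, -130, -514, -2050, -8194, -32770, -131074, …
ICs: h(0) = -4, h′(0) = -10.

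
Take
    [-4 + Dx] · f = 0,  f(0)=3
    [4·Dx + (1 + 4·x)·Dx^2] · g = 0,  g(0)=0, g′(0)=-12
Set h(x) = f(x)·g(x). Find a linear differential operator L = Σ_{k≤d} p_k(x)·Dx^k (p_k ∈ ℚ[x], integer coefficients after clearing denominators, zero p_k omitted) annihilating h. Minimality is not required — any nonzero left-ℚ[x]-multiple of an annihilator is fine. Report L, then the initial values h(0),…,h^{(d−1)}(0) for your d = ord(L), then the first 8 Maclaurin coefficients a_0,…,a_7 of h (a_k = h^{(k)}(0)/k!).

f: a_k = 3, 12, 24, 32, 32, 128/5, 256/15, 1024/105, …
g: a_k = 0, -12, 24, -64, 192, -3072/5, 2048, -49152/7, …
Sym-product of L_f,L_g gives L₀ (≤ ord 2).
L = 64·x + (-4 - 32·x)·Dx + (1 + 4·x)·Dx^2  (order 2).
h: a_k = 0, -36, -72, -192, 0, -3456/5, 1792, -47104/7, …
ICs: h(0) = 0, h′(0) = -36.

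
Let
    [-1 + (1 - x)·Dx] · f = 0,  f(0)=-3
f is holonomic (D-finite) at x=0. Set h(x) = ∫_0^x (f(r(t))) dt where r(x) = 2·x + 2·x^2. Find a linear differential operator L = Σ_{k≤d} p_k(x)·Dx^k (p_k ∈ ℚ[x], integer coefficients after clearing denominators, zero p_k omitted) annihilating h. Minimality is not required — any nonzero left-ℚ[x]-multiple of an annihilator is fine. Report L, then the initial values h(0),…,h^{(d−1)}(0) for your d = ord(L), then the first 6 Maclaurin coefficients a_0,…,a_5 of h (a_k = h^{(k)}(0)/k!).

L = (2 + 4·x)·Dx + (-1 + 2·x + 2·x^2)·Dx^2  (order 2).
h: a_k = 0, -3, -3, -6, -12, -132/5, …
ICs: h(0) = 0, h′(0) = -3.

f: a_k = -3, -3, -3, -3, -3, -3, …
Change of var in L_f (x↦r) gives L₀.
h=∫h₀ ⇒ L = L₀·Dx.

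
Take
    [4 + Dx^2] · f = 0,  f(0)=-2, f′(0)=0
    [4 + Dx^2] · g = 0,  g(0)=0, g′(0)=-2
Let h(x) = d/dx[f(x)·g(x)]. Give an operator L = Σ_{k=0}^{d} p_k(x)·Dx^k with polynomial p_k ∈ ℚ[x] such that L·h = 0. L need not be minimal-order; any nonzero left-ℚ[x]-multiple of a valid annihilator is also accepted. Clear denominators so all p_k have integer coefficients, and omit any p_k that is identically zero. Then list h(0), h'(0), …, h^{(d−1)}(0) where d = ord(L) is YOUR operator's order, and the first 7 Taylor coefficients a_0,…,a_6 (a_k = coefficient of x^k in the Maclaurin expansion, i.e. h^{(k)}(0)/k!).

L = 16 + Dx^2  (order 2).
h: a_k = 4, 0, -32, 0, 128/3, 0, -1024/45, …
ICs: h(0) = 4, h′(0) = 0.

f: a_k = -2, 0, 4, 0, -4/3, 0, 8/45, …
g: a_k = 0, -2, 0, 4/3, 0, -4/15, 0, …
f·g: L₀ = L_f ⊗_s L_g, ord ≤ 2·2.
h₀' ⇒ L via d/dx closure of L₀.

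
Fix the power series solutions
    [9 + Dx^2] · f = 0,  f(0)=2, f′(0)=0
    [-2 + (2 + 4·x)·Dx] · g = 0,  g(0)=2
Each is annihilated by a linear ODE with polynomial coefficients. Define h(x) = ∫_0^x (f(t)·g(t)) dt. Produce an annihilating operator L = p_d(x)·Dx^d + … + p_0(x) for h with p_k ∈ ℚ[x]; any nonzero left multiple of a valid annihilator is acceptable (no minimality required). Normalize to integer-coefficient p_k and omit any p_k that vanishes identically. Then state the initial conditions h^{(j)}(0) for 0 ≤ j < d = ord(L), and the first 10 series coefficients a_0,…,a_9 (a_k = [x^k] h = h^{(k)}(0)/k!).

L = (12 + 36·x + 36·x^2)·Dx + (-2 - 4·x)·Dx^2 + (1 + 4·x + 4·x^2)·Dx^3  (order 3).
h: a_k = 0, 4, 2, -20/3, -4, 4, 4/3, -24/35, -3/5, 52/105, …
ICs: h(0) = 0, h′(0) = 4, h′′(0) = 4.

f: a_k = 2, 0, -9, 0, 27/4, 0, -81/40, 0, 729/2240, 0, …
g: a_k = 2, 2, -1, 1, -5/4, 7/4, -21/8, 33/8, -429/64, 715/64, …
h₀=f·g: eliminate ⇒ L₀, order ≤ 2·1.
h=∫₀ˣh₀: take L = L₀·Dx.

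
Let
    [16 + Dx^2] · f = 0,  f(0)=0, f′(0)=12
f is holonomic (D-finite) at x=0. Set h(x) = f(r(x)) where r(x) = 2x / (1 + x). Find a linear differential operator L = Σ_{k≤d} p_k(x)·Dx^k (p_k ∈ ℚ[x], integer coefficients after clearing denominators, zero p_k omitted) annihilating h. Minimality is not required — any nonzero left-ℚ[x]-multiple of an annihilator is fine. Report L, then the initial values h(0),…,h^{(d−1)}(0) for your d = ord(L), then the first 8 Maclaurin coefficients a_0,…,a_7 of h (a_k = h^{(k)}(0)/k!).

L = 64 + (2 + 6·x + 6·x^2 + 2·x^3)·Dx + (1 + 4·x + 6·x^2 + 4·x^3 + x^4)·Dx^2  (order 2).
h: a_k = 0, 24, -24, -232, 744, -3464/5, -1560, 758488/105, …
ICs: h(0) = 0, h′(0) = 24.

f: a_k = 0, 12, 0, -32, 0, 128/5, 0, -1024/105, …
f∘r: x↦r, Dx↦Dx/r' in L_f ⇒ L₀.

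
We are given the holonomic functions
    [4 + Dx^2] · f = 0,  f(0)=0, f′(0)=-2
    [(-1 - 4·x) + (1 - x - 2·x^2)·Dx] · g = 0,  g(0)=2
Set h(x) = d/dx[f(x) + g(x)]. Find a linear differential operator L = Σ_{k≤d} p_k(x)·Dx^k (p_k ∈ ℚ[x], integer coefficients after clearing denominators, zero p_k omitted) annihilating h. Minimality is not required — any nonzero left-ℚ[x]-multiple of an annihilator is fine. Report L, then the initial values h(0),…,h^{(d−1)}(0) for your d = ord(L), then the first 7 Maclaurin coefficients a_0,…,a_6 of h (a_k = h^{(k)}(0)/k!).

L = (576 + 2400·x + 5616·x^2 + 3360·x^3 + 3840·x^4 + 1152·x^5 + 768·x^6) + (-68 - 236·x + 240·x^2 + 488·x^3 + 560·x^4 + 672·x^5 + 448·x^6 + 256·x^7)·Dx + (144 + 600·x + 1404·x^2 + 840·x^3 + 960·x^4 + 288·x^5 + 192·x^6)·Dx^2 + (-17 - 59·x + 60·x^2 + 122·x^3 + 140·x^4 + 168·x^5 + 112·x^6 + 64·x^7)·Dx^3  (order 3).
h: a_k = 0, 12, 34, 88, 626/3, 516, 53558/45, …
ICs: h(0) = 0, h′(0) = 12, h′′(0) = 68.

f: a_k = 0, -2, 0, 4/3, 0, -4/15, 0, …
g: a_k = 2, 2, 6, 10, 22, 42, 86, …
Sum ⇒ L₀ = lclm(L_f,L_g) in ℚ(x)⟨Dx⟩.
Derive L from L₀ (diff closure).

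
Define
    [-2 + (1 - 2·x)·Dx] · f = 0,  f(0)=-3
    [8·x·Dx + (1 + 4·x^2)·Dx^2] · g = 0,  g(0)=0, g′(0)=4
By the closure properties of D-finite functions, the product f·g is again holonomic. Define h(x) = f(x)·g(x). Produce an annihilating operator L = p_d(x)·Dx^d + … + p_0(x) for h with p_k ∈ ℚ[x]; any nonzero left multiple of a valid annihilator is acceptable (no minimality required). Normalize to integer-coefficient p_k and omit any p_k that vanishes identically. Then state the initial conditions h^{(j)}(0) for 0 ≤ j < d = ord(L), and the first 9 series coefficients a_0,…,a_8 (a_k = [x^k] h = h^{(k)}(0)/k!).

f: a_k = -3, -6, -12, -24, -48, -96, -192, -384, -768, …
g: a_k = 0, 4, 0, -16/3, 0, 64/5, 0, -256/7, 0, …
Product ⇒ symmetric product L₀, ord ≤ 2.
L = 16·x + (4 - 8·x + 32·x^2)·Dx + (-1 + 2·x - 4·x^2 + 8·x^3)·Dx^2  (order 2).
h: a_k = 0, -12, -24, -32, -64, -832/5, -1664/5, -19456/35, -38912/35, …
ICs: h(0) = 0, h′(0) = -12.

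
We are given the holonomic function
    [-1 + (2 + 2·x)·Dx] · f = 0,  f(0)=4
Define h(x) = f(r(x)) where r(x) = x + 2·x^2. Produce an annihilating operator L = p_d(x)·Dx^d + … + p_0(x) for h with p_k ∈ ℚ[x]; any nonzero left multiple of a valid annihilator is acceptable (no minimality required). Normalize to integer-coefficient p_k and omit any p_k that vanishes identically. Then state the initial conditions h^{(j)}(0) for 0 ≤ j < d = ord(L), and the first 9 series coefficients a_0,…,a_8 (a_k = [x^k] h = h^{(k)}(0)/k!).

f: a_k = 4, 2, -1/2, 1/4, -5/32, 7/64, -21/256, 33/512, -429/8192, …
L₀ from L_f via x↦r, Dx↦r'^{-1}Dx.
L = (-1 - 4·x) + (2 + 2·x + 4·x^2)·Dx  (order 1).
h: a_k = 4, 2, 7/2, -7/4, -21/32, 119/64, -189/256, -791/512, 17843/8192, …
ICs: h(0) = 4.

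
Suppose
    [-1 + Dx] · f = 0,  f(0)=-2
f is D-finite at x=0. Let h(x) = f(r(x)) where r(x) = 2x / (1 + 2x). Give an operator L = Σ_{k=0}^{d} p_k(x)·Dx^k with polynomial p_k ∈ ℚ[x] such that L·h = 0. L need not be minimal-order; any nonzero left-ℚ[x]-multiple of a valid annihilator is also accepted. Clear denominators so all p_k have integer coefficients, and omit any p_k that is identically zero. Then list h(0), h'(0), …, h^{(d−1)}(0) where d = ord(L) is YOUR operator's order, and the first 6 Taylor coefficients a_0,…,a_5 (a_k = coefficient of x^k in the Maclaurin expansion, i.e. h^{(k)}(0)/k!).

L = -2 + (1 + 4·x + 4·x^2)·Dx  (order 1).
h: a_k = -2, -4, 4, -8/3, -4/3, 152/15, …
ICs: h(0) = -2.

f: a_k = -2, -2, -1, -1/3, -1/12, -1/60, …
Substitute x→r, Dx→(1/r')Dx; clear ⇒ L₀.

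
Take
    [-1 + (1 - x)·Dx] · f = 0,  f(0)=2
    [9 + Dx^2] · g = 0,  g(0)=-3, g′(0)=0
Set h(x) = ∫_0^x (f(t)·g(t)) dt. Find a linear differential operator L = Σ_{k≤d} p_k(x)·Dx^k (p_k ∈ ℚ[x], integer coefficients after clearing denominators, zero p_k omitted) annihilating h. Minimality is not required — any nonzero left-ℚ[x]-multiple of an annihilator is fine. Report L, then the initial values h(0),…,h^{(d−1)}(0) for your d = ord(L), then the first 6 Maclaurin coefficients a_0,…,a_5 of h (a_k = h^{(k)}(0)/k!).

L = (-9 + 9·x)·Dx + 2·Dx^2 + (-1 + x)·Dx^3  (order 3).
h: a_k = 0, -6, -3, 7, 21/4, 3/20, …
ICs: h(0) = 0, h′(0) = -6, h′′(0) = -6.

f: a_k = 2, 2, 2, 2, 2, 2, …
g: a_k = -3, 0, 27/2, 0, -81/8, 0, …
Sym-product of L_f,L_g gives L₀ (≤ ord 2).
h=∫h₀ ⇒ L = L₀·Dx.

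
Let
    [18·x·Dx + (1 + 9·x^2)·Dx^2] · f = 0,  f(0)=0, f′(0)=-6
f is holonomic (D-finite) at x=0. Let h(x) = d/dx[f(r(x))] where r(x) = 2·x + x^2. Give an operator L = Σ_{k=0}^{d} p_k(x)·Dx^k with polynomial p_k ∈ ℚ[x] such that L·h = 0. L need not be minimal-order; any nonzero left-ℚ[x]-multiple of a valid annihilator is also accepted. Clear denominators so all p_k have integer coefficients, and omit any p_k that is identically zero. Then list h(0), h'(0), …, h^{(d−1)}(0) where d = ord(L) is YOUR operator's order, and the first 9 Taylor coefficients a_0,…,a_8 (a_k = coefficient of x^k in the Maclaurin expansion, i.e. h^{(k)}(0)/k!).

L = (-1 + 72·x + 144·x^2 + 108·x^3 + 27·x^4) + (1 + x + 36·x^2 + 72·x^3 + 45·x^4 + 9·x^5)·Dx  (order 1).
h: a_k = -12, -12, 432, 864, -15012, -46548, 505440, 2208384, -16385004, …
ICs: h(0) = -12.

f: a_k = 0, -6, 0, 18, 0, -486/5, 0, 4374/7, 0, …
h₀=f(r): pull back L_f along r ⇒ L₀.
h=h₀': d/dx-closure on L₀ ⇒ L.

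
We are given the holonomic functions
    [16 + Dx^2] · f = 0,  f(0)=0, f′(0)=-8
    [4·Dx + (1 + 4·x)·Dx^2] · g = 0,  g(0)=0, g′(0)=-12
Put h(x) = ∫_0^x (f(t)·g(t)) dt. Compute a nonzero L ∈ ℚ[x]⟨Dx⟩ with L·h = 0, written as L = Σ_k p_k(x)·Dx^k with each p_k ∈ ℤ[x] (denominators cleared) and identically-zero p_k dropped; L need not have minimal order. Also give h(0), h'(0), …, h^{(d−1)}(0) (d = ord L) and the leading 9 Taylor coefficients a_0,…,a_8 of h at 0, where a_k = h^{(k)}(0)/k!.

f: a_k = 0, -8, 0, 64/3, 0, -256/15, 0, 2048/315, 0, …
g: a_k = 0, -12, 24, -64, 192, -3072/5, 2048, -49152/7, 24576, …
f·g: L₀ = L_f ⊗_s L_g, ord ≤ 2·2.
∫: right-multiply L₀ by Dx.
L = (-768 + 6144·x + 77824·x^2 + 262144·x^3 + 262144·x^4)·Dx + (256 + 5120·x + 24576·x^2 + 32768·x^3)·Dx^2 + (1280·x + 10752·x^2 + 32768·x^3 + 32768·x^4)·Dx^3 + (16 + 320·x + 1536·x^2 + 2048·x^3)·Dx^4 + (3 + 56·x + 368·x^2 + 1024·x^3 + 1024·x^4)·Dx^5  (order 5).
h: a_k = 0, 0, 0, 32, -48, 256/5, -512/3, 11264/21, -7936/5, …
ICs: h(0) = 0, h′(0) = 0, h′′(0) = 0, h′′′(0) = 192, h′′′′(0) = -1152.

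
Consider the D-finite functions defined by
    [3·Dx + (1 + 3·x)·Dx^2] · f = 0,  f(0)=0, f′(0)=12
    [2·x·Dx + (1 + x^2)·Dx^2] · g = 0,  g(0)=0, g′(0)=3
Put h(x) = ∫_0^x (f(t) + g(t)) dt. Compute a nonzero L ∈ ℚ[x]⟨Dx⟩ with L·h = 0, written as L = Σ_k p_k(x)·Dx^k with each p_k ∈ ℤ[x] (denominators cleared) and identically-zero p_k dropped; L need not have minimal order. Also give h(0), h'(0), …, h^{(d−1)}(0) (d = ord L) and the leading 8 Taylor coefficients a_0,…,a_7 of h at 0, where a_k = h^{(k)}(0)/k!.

f: a_k = 0, 12, -18, 36, -81, 972/5, -486, 8748/7, …
g: a_k = 0, 3, 0, -1, 0, 3/5, 0, -3/7, …
Weyl lclm of L_f,L_g ⇒ L₀ (ord ≤ 4).
h=∫h₀ ⇒ L = L₀·Dx.
L = (-6 - 54·x + 18·x^2 + 18·x^3)·Dx^2 + (-20 - 12·x - 48·x^2 + 36·x^3 + 36·x^4)·Dx^3 + (-3 - 7·x + 6·x^2 + 2·x^3 + 9·x^4 + 9·x^5)·Dx^4  (order 4).
h: a_k = 0, 0, 15/2, -6, 35/4, -81/5, 65/2, -486/7, …
ICs: h(0) = 0, h′(0) = 0, h′′(0) = 15, h′′′(0) = -36.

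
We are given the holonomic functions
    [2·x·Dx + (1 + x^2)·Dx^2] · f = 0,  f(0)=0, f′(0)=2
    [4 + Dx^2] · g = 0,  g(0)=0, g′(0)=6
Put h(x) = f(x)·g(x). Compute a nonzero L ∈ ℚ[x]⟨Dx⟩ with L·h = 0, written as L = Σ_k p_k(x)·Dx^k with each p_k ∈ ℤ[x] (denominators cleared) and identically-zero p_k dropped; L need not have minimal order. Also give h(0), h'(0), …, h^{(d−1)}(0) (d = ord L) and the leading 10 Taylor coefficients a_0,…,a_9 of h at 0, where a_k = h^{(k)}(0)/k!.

L = (160 + 464·x^2 + 464·x^4 + 256·x^6 + 64·x^8) + (96·x + 224·x^3 + 192·x^5 + 64·x^7)·Dx + (60 + 188·x^2 + 216·x^4 + 128·x^6 + 32·x^8)·Dx^2 + (24·x + 56·x^3 + 48·x^5 + 16·x^7)·Dx^3 + (5 + 18·x^2 + 25·x^4 + 16·x^6 + 4·x^8)·Dx^4  (order 4).
h: a_k = 0, 0, 12, 0, -12, 0, 20/3, 0, -4, 0, …
ICs: h(0) = 0, h′(0) = 0, h′′(0) = 24, h′′′(0) = 0.

f: a_k = 0, 2, 0, -2/3, 0, 2/5, 0, -2/7, 0, 2/9, …
g: a_k = 0, 6, 0, -4, 0, 4/5, 0, -8/105, 0, 4/945, …
f·g: L₀ = L_f ⊗_s L_g, ord ≤ 2·2.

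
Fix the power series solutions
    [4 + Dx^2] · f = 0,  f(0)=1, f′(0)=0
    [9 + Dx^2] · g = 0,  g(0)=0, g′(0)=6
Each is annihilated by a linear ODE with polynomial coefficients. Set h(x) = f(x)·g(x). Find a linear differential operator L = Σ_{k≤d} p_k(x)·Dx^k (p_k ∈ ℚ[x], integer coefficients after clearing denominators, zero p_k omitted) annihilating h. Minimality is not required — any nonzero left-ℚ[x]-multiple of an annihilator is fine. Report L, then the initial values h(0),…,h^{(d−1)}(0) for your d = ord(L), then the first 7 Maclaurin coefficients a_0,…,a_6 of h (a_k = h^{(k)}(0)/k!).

f: a_k = 1, 0, -2, 0, 2/3, 0, -4/45, …
g: a_k = 0, 6, 0, -9, 0, 81/20, 0, …
Product ⇒ symmetric product L₀, ord ≤ 4.
L = 25 + 26·Dx^2 + Dx^4  (order 4).
h: a_k = 0, 6, 0, -21, 0, 521/20, 0, …
ICs: h(0) = 0, h′(0) = 6, h′′(0) = 0, h′′′(0) = -126.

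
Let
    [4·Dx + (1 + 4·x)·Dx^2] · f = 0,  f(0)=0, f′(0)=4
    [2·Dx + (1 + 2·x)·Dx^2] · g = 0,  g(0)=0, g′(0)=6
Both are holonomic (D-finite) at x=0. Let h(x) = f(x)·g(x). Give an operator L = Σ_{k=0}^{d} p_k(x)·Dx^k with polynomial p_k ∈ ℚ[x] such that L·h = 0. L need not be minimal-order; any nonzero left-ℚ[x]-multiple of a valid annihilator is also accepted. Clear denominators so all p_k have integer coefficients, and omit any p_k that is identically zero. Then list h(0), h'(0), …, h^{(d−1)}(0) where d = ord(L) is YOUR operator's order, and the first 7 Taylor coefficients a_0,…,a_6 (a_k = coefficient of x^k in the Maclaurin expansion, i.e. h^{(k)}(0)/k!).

f: a_k = 0, 4, -8, 64/3, -64, 1024/5, -2048/3, …
g: a_k = 0, 6, -6, 8, -12, 96/5, -32, …
L₀ := L_f ⊗_s L_g (sym. prod.), ord ≤ 4.
L = (160 + 768·x + 1024·x^2)·Dx + (264 + 2144·x + 5760·x^2 + 5120·x^3)·Dx^2 + (64 + 720·x + 2976·x^2 + 5376·x^3 + 3584·x^4)·Dx^3 + (3 + 44·x + 252·x^2 + 704·x^3 + 960·x^4 + 512·x^5)·Dx^4  (order 4).
h: a_k = 0, 0, 24, -72, 208, -624, 29344/15, …
ICs: h(0) = 0, h′(0) = 0, h′′(0) = 48, h′′′(0) = -432.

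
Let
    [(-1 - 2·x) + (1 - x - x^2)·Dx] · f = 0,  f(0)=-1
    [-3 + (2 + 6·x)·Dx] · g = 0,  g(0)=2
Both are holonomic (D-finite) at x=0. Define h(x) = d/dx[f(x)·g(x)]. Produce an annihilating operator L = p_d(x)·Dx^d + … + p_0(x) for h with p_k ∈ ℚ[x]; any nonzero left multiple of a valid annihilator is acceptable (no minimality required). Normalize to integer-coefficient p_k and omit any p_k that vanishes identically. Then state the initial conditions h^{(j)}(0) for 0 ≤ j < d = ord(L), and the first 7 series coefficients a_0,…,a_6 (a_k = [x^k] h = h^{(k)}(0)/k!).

L = (19 + 186·x + 321·x^2 + 210·x^3 + 135·x^4) + (-10 - 34·x - 6·x^2 + 50·x^3 + 114·x^4 + 54·x^5)·Dx  (order 1).
h: a_k = -5, -19/2, -315/8, -739/16, -24295/128, -30117/256, -917847/1024, …
ICs: h(0) = -5.

f: a_k = -1, -1, -2, -3, -5, -8, -13, …
g: a_k = 2, 3, -9/4, 27/8, -405/64, 1701/128, -15309/512, …
Product ⇒ symmetric product L₀, ord ≤ 1.
Derive L from L₀ (diff closure).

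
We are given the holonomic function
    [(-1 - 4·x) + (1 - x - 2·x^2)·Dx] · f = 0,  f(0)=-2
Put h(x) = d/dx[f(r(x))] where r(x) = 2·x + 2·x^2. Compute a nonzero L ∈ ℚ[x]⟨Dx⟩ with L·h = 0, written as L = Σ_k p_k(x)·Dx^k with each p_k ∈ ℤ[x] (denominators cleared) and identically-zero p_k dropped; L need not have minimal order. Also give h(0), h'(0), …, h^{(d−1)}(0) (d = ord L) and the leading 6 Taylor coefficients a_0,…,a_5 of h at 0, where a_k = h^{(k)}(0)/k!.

f: a_k = -2, -2, -6, -10, -22, -42, …
f∘r: x↦r, Dx↦Dx/r' in L_f ⇒ L₀.
Differentiate: ansatz ord ≤ ord L₀ ⇒ L.
L = (14 + 108·x + 444·x^2 + 1312·x^3 + 2256·x^4 + 1920·x^5 + 640·x^6) + (-1 - 8·x + 6·x^2 + 148·x^3 + 440·x^4 + 624·x^5 + 448·x^6 + 128·x^7)·Dx  (order 1).
h: a_k = -4, -56, -384, -2464, -14960, -86496, …
ICs: h(0) = -4.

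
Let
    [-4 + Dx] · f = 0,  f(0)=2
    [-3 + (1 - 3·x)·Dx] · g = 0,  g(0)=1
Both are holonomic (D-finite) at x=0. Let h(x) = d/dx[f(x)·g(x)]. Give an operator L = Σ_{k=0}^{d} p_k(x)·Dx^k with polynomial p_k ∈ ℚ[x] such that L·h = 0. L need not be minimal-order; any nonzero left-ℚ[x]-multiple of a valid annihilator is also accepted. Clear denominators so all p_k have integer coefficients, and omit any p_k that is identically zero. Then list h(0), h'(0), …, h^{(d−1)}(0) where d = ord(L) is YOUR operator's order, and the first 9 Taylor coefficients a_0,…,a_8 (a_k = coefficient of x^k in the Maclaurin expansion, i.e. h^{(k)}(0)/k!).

L = (58 - 168·x + 144·x^2) + (-7 + 33·x - 36·x^2)·Dx  (order 1).
h: a_k = 14, 116, 586, 7288/3, 27586/3, 497572/15, 5226554/45, 17920784/45, 423382618/315, …
ICs: h(0) = 14.

f: a_k = 2, 8, 16, 64/3, 64/3, 256/15, 512/45, 2048/315, 1024/315, …
g: a_k = 1, 3, 9, 27, 81, 243, 729, 2187, 6561, …
h₀=f·g: eliminate ⇒ L₀, order ≤ 1·1.
Differentiate: ansatz ord ≤ ord L₀ ⇒ L.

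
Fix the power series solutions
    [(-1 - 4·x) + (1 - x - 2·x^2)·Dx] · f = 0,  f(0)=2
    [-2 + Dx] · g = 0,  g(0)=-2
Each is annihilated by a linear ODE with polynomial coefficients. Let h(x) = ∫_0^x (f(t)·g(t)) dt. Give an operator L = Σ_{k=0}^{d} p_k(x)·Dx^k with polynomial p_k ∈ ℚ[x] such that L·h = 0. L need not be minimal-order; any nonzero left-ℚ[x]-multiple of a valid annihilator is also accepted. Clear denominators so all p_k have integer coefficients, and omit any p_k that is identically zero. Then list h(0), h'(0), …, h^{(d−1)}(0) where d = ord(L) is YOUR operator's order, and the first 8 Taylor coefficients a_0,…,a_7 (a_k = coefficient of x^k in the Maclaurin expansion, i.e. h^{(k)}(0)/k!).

L = (3 + 2·x - 4·x^2)·Dx + (-1 + x + 2·x^2)·Dx^2  (order 2).
h: a_k = 0, -4, -6, -28/3, -43/3, -116/5, -1738/45, -20884/315, …
ICs: h(0) = 0, h′(0) = -4.

f: a_k = 2, 2, 6, 10, 22, 42, 86, 170, …
g: a_k = -2, -4, -4, -8/3, -4/3, -8/15, -8/45, -16/315, …
L₀ := L_f ⊗_s L_g (sym. prod.), ord ≤ 1.
Integrate: L := L₀·Dx.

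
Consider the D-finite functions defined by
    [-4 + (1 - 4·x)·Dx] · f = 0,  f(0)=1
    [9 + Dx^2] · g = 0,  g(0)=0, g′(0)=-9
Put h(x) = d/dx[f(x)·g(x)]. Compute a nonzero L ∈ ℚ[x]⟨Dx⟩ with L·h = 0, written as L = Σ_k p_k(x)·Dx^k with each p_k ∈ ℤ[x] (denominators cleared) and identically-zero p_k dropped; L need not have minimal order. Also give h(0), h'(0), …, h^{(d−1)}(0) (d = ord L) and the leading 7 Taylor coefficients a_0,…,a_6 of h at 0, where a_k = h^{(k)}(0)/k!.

f: a_k = 1, 4, 16, 64, 256, 1024, 4096, …
g: a_k = 0, -9, 0, 27/2, 0, -243/40, 0, …
Sym-product of L_f,L_g gives L₀ (≤ ord 2).
Differentiate: ansatz ord ≤ ord L₀ ⇒ L.
L = (-23 - 72·x + 144·x^2) + (-8 + 32·x)·Dx + (1 - 8·x + 16·x^2)·Dx^2  (order 2).
h: a_k = -9, -72, -783/2, -2088, -83763/8, -251289/5, -18762183/80, …
ICs: h(0) = -9, h′(0) = -72.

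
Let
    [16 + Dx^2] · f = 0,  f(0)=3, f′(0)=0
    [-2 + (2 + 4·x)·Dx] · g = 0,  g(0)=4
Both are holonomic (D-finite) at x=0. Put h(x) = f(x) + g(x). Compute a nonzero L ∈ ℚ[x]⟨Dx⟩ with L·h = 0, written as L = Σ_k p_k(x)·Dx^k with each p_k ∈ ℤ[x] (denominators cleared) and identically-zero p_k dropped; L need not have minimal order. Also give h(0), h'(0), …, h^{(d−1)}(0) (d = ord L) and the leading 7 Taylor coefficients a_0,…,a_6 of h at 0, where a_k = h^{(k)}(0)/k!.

L = (-304 - 1024·x - 1024·x^2) + (240 + 1504·x + 3072·x^2 + 2048·x^3)·Dx + (-19 - 64·x - 64·x^2)·Dx^2 + (15 + 94·x + 192·x^2 + 128·x^3)·Dx^3  (order 3).
h: a_k = 7, 4, -26, 2, 59/2, 7/2, -1339/60, …
ICs: h(0) = 7, h′(0) = 4, h′′(0) = -52.

f: a_k = 3, 0, -24, 0, 32, 0, -256/15, …
g: a_k = 4, 4, -2, 2, -5/2, 7/2, -21/4, …
Weyl lclm of L_f,L_g ⇒ L₀ (ord ≤ 3).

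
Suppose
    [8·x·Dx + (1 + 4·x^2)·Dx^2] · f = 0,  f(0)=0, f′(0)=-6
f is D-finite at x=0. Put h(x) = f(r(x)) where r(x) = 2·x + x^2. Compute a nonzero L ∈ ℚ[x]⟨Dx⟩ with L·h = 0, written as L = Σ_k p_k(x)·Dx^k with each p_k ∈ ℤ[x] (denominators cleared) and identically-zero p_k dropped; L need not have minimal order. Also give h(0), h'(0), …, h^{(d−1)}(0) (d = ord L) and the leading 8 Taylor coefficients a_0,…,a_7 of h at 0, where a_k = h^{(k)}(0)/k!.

L = (-1 + 32·x + 64·x^2 + 48·x^3 + 12·x^4)·Dx + (1 + x + 16·x^2 + 32·x^3 + 20·x^4 + 4·x^5)·Dx^2  (order 2).
h: a_k = 0, -12, -6, 64, 96, -2832/5, -1528, 38400/7, …
ICs: h(0) = 0, h′(0) = -12.

f: a_k = 0, -6, 0, 8, 0, -96/5, 0, 384/7, …
Change of var in L_f (x↦r) gives L₀.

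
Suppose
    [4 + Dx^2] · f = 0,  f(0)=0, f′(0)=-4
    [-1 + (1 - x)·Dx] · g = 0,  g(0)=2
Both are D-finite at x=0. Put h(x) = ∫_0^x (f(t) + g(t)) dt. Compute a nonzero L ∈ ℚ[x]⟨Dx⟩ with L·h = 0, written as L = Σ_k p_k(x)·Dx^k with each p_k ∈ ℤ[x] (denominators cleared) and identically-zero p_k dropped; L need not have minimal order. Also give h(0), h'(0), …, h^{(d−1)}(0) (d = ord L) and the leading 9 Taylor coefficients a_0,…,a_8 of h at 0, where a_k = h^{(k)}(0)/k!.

f: a_k = 0, -4, 0, 8/3, 0, -8/15, 0, 16/315, 0, …
g: a_k = 2, 2, 2, 2, 2, 2, 2, 2, 2, …
Weyl lclm of L_f,L_g ⇒ L₀ (ord ≤ 3).
h=∫h₀ ⇒ L = L₀·Dx.
L = (-20 + 16·x - 8·x^2)·Dx + (12 - 28·x + 24·x^2 - 8·x^3)·Dx^2 + (-5 + 4·x - 2·x^2)·Dx^3 + (3 - 7·x + 6·x^2 - 2·x^3)·Dx^4  (order 4).
h: a_k = 0, 2, -1, 2/3, 7/6, 2/5, 11/45, 2/7, 323/1260, …
ICs: h(0) = 0, h′(0) = 2, h′′(0) = -2, h′′′(0) = 4.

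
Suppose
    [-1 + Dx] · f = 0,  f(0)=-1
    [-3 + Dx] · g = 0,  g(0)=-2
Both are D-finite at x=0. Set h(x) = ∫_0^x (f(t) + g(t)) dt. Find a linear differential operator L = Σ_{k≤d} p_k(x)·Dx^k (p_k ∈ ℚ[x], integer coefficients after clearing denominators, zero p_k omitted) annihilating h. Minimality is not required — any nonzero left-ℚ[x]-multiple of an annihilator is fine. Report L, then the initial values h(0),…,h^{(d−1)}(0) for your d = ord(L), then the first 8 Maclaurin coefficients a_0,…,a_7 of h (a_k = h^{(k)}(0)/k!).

f: a_k = -1, -1, -1/2, -1/6, -1/24, -1/120, -1/720, -1/5040, …
g: a_k = -2, -6, -9, -9, -27/4, -81/20, -81/40, -243/280, …
h₀=f+g: left-lcm gives L₀, ord ≤ 2.
∫: right-multiply L₀ by Dx.
L = 3·Dx - 4·Dx^2 + Dx^3  (order 3).
h: a_k = 0, -3, -7/2, -19/6, -55/24, -163/120, -487/720, -1459/5040, …
ICs: h(0) = 0, h′(0) = -3, h′′(0) = -7.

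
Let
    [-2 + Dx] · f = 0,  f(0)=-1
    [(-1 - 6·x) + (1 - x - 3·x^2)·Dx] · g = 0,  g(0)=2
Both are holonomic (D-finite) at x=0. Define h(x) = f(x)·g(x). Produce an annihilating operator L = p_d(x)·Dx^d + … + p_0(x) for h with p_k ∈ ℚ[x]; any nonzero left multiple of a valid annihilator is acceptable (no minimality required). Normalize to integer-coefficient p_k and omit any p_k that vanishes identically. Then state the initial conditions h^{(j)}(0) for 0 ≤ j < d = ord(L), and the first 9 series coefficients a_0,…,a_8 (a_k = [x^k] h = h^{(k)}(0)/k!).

f: a_k = -1, -2, -2, -4/3, -2/3, -4/15, -4/45, -8/315, -2/315, …
g: a_k = 2, 2, 8, 14, 38, 80, 194, 434, 1016, …
Sym-product of L_f,L_g gives L₀ (≤ ord 1).
L = (3 + 4·x - 6·x^2) + (-1 + x + 3·x^2)·Dx  (order 1).
h: a_k = -2, -6, -16, -110/3, -86, -2948/15, -20462/45, -109658/105, -151736/63, …
ICs: h(0) = -2.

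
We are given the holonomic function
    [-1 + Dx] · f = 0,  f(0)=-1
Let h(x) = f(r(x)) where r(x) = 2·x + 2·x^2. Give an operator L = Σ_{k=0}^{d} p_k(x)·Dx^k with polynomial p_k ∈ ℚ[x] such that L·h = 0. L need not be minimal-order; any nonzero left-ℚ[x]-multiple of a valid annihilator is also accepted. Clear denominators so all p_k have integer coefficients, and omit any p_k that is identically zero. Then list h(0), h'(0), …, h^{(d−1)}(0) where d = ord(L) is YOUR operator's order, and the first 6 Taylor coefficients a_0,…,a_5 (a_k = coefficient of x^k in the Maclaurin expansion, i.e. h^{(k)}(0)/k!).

L = (-2 - 4·x) + Dx  (order 1).
h: a_k = -1, -2, -4, -16/3, -20/3, -104/15, …
ICs: h(0) = -1.

f: a_k = -1, -1, -1/2, -1/6, -1/24, -1/120, …
Substitute x→r, Dx→(1/r')Dx; clear ⇒ L₀.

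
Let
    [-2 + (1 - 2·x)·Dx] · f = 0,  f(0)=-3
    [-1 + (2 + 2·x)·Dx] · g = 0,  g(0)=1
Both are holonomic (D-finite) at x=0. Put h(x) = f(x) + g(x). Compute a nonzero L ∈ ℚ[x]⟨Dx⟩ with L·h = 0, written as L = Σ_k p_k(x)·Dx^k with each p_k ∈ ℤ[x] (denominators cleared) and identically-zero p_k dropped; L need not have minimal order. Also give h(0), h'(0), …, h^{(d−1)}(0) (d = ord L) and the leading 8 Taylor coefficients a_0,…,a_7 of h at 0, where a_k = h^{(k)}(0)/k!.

f: a_k = -3, -6, -12, -24, -48, -96, -192, -384, …
g: a_k = 1, 1/2, -1/8, 1/16, -5/128, 7/256, -21/1024, 33/2048, …
f+g: L₀ = lclm(L_f,L_g), ord ≤ 1+1.
L = (-6 - 4·x) + (11 + 20·x + 12·x^2)·Dx + (-2 - 2·x + 8·x^2 + 8·x^3)·Dx^2  (order 2).
h: a_k = -2, -11/2, -97/8, -383/16, -6149/128, -24569/256, -196629/1024, -786399/2048, …
ICs: h(0) = -2, h′(0) = -11/2.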